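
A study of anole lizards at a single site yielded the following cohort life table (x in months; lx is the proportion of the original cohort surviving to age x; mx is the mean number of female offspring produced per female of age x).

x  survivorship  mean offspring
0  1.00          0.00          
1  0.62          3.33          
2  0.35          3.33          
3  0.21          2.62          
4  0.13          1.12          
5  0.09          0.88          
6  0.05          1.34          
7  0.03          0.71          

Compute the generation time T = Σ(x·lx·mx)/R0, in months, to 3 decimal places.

lx·mx: 0, 2.0646, 1.1655, 0.5502, 0.1456, 0.0792, 0.067, 0.0213 → R0 = 4.0934
x·lx·mx: 0, 2.0646, 2.331, 1.6506, 0.5824, 0.396, 0.402, 0.1491 → Σ = 7.5757
T = 7.5757 / 4.0934 = 1.850711… → 1.851

1.851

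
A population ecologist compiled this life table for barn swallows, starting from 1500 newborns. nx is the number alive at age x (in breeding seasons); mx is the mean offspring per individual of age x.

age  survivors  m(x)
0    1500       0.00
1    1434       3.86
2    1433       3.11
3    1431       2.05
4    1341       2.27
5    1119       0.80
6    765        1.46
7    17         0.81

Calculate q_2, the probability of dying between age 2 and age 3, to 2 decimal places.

lx = nx/n0 = nx/1500: 1, 0.956, 0.95533…, 0.954, 0.894, 0.746, 0.51, 0.01133…
q_2 = (l_2 − l_3) / l_2 = (0.955333… − 0.954) / 0.955333…
     = 0.001333… / 0.955333… = 0.001396… → 0.00

0.00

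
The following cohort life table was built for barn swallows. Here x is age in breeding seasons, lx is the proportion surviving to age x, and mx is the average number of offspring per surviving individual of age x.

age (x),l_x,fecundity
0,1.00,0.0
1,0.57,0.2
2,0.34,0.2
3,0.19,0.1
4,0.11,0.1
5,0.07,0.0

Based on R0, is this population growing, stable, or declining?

R0 = Σ lx·mx = 0 + 0.114 + 0.068 + 0.019 + 0.011 + 0 = 0.212
R0 < 1, so the population is declining.

declining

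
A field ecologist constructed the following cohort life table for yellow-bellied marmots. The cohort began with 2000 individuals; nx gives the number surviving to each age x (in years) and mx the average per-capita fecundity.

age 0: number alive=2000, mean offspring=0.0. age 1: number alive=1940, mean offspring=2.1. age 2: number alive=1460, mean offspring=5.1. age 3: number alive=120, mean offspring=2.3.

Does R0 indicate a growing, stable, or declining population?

lx = nx/n0 = nx/2000: 1, 0.97, 0.73, 0.06
R0 = Σ lx·mx = 0 + 2.037 + 3.723 + 0.138 = 5.898
R0 > 1, so the population is growing.

growing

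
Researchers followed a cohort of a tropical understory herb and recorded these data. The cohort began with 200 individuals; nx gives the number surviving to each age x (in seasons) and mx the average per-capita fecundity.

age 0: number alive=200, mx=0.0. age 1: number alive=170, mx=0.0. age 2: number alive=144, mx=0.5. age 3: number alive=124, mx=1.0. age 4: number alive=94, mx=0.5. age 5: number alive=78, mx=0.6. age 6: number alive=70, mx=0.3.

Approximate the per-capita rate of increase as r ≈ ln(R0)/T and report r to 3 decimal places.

0.129

lx = nx/n0 = nx/200: 1, 0.85, 0.72, 0.62, 0.47, 0.39, 0.35
R0 = Σ lx·mx = 0 + 0 + 0.36 + 0.62 + 0.235 + 0.234 + 0.105 = 1.554
Σ x·lx·mx = 5.32; T = 5.32/1.554 = 3.42342…
r ≈ ln(R0)/T = ln(1.554)/3.42342… = 0.12877… → 0.129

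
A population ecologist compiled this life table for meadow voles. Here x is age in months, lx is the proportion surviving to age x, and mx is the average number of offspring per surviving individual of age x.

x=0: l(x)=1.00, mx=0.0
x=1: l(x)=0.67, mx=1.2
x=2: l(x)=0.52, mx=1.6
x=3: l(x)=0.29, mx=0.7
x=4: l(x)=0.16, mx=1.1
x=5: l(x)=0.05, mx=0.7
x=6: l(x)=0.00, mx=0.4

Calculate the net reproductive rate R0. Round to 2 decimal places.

lx·mx by age: 0, 0.804, 0.832, 0.203, 0.176, 0.035, 0
R0 = Σ lx·mx = 2.05 → 2.05

2.05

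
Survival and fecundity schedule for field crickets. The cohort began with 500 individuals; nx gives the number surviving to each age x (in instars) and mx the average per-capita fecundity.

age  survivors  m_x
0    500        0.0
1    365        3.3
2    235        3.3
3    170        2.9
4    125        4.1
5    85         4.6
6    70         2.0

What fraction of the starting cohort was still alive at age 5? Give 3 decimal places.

0.170

l_5 = n_5/n_0 = 85/500 = 0.17 → 0.170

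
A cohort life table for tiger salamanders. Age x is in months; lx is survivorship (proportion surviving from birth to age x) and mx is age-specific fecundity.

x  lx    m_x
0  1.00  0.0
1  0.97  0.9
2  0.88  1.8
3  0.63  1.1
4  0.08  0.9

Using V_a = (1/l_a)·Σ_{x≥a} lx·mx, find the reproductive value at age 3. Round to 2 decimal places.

1.21

lx·mx for x ≥ 3: 0.693, 0.072 → sum = 0.765
V_3 = 0.765 / l_3 = 0.765 / 0.63 = 1.214286… → 1.21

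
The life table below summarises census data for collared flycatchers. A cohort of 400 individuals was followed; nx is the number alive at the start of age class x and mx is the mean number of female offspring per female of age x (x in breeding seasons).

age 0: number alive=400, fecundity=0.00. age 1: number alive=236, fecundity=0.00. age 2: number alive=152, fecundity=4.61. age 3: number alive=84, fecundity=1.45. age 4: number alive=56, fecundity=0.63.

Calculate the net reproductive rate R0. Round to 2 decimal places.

2.14

lx = nx/n0 = nx/400: 1, 0.59, 0.38, 0.21, 0.14
lx·mx by age: 0, 0, 1.7518, 0.3045, 0.0882
R0 = Σ lx·mx = 2.1445 → 2.14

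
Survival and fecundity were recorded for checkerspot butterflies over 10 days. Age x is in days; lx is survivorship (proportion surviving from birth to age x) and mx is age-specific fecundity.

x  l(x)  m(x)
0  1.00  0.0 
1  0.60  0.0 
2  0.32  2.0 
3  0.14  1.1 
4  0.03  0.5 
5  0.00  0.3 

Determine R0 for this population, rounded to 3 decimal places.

lx·mx by age: 0, 0, 0.64, 0.154, 0.015, 0
R0 = Σ lx·mx = 0.809 → 0.809

0.809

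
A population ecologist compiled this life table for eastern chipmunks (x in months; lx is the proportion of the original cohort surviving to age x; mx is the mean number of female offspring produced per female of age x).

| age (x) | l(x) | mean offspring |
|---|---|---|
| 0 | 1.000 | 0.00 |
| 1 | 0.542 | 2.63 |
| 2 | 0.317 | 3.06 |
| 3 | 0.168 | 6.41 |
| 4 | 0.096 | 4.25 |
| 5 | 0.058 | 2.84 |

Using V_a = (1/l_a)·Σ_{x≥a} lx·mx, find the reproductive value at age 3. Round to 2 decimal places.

9.82

lx·mx for x ≥ 3: 1.07688, 0.408, 0.16472 → sum = 1.6496
V_3 = 1.6496 / l_3 = 1.6496 / 0.168 = 9.819048… → 9.82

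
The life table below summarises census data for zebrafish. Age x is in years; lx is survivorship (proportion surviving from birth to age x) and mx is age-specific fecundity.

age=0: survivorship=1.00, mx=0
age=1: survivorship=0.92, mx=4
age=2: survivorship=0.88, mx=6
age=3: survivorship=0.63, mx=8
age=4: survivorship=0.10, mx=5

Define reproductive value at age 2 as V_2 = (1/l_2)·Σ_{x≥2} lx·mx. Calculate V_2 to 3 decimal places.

lx·mx for x ≥ 2: 5.28, 5.04, 0.5 → sum = 10.82
V_2 = 10.82 / l_2 = 10.82 / 0.88 = 12.295455… → 12.295

12.295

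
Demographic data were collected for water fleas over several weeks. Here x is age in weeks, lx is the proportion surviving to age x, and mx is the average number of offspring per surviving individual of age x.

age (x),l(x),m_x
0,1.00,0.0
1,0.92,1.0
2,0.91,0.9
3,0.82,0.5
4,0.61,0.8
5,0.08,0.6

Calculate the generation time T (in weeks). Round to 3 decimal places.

2.227

lx·mx: 0, 0.92, 0.819, 0.41, 0.488, 0.048 → R0 = 2.685
x·lx·mx: 0, 0.92, 1.638, 1.23, 1.952, 0.24 → Σ = 5.98
T = 5.98 / 2.685 = 2.227188… → 2.227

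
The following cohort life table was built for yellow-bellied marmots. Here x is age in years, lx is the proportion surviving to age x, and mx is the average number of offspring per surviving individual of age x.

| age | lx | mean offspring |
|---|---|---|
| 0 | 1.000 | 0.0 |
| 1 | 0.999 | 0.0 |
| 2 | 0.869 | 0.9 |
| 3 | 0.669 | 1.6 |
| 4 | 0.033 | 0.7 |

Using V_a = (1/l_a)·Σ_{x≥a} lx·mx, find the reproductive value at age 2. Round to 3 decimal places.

lx·mx for x ≥ 2: 0.7821, 1.0704, 0.0231 → sum = 1.8756
V_2 = 1.8756 / l_2 = 1.8756 / 0.869 = 2.158343… → 2.158

2.158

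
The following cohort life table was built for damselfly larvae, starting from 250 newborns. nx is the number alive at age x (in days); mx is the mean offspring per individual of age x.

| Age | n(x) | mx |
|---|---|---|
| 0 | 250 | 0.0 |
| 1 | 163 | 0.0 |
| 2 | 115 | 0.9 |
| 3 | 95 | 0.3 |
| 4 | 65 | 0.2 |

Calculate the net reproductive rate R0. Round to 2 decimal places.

0.58

lx = nx/n0 = nx/250: 1, 0.652, 0.46, 0.38, 0.26
lx·mx by age: 0, 0, 0.414, 0.114, 0.052
R0 = Σ lx·mx = 0.58 → 0.58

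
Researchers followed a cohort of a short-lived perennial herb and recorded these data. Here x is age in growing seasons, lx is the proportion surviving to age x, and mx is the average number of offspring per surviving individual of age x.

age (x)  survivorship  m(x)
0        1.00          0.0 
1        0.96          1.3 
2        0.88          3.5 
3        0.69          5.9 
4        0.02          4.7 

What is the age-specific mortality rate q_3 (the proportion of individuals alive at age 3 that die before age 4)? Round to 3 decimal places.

0.971

q_3 = (l_3 − l_4) / l_3 = (0.69 − 0.02) / 0.69
     = 0.67 / 0.69 = 0.971014… → 0.971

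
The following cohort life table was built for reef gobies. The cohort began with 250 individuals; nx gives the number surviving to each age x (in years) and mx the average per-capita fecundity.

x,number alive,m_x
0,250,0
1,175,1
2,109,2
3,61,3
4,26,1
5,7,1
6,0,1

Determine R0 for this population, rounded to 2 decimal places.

2.44

lx = nx/n0 = nx/250: 1, 0.7, 0.436, 0.244, 0.104, 0.028, 0
lx·mx by age: 0, 0.7, 0.872, 0.732, 0.104, 0.028, 0
R0 = Σ lx·mx = 2.436 → 2.44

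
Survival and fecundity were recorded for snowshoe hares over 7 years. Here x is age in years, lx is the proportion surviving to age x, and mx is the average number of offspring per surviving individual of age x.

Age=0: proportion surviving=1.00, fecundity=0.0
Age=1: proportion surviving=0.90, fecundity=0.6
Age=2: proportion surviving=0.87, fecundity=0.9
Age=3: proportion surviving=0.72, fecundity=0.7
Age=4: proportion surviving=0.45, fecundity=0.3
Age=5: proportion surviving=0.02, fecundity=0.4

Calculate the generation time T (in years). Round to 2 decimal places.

2.13

lx·mx: 0, 0.54, 0.783, 0.504, 0.135, 0.008 → R0 = 1.97
x·lx·mx: 0, 0.54, 1.566, 1.512, 0.54, 0.04 → Σ = 4.198
T = 4.198 / 1.97 = 2.130964… → 2.13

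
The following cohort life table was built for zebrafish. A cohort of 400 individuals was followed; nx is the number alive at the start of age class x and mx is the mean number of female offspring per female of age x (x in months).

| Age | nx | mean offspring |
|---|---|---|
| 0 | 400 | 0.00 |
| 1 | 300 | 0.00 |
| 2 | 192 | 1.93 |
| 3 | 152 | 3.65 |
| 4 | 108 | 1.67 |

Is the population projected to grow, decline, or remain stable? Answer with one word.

growing

lx = nx/n0 = nx/400: 1, 0.75, 0.48, 0.38, 0.27
R0 = Σ lx·mx = 0 + 0 + 0.9264 + 1.387 + 0.4509 = 2.7643
R0 > 1, so the population is growing.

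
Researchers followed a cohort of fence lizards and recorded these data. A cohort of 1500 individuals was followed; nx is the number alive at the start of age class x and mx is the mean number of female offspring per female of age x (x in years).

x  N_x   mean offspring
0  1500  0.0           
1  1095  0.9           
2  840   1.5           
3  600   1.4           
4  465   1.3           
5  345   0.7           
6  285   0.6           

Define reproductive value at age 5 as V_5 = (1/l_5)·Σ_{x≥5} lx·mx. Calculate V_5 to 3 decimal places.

lx = nx/n0 = nx/1500: 1, 0.73, 0.56, 0.4, 0.31, 0.23, 0.19
lx·mx for x ≥ 5: 0.161, 0.114 → sum = 0.275
V_5 = 0.275 / l_5 = 0.275 / 0.23 = 1.195652… → 1.196

1.196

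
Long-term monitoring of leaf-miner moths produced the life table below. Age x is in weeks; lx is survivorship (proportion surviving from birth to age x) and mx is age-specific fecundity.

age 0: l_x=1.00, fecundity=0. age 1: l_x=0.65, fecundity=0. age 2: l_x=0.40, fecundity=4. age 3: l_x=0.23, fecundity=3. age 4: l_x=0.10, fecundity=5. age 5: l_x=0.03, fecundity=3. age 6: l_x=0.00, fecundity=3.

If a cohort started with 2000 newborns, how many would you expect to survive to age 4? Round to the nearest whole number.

Expected survivors = N0 · l_4 = 2000 × 0.10 = 200 → 200

200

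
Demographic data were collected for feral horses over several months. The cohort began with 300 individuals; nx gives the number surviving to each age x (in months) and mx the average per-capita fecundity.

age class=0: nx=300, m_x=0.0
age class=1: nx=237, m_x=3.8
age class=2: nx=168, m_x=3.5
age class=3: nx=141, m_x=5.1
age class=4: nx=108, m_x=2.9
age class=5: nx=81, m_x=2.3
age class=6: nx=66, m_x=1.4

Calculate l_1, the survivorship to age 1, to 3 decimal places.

0.790

l_1 = n_1/n_0 = 237/300 = 0.79 → 0.790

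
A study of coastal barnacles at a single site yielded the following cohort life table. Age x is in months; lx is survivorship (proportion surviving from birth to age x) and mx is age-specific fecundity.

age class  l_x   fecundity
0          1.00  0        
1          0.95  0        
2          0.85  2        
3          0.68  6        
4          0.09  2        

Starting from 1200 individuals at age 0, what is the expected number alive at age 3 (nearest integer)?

816

Expected survivors = N0 · l_3 = 1200 × 0.68 = 816 → 816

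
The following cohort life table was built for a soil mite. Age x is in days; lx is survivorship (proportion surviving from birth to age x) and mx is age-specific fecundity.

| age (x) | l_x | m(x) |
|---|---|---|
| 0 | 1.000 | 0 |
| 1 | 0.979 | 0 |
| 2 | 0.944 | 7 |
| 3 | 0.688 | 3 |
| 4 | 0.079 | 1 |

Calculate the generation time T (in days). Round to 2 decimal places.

2.25

lx·mx: 0, 0, 6.608, 2.064, 0.079 → R0 = 8.751
x·lx·mx: 0, 0, 13.216, 6.192, 0.316 → Σ = 19.724
T = 19.724 / 8.751 = 2.253914… → 2.25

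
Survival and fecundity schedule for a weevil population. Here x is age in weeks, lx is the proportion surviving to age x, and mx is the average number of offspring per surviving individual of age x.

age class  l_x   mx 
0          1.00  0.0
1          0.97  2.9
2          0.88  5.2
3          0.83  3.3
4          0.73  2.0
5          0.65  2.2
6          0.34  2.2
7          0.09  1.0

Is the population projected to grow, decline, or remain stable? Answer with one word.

growing

R0 = Σ lx·mx = 0 + 2.813 + 4.576 + 2.739 + 1.46 + 1.43 + 0.748 + 0.09 = 13.856
R0 > 1, so the population is growing.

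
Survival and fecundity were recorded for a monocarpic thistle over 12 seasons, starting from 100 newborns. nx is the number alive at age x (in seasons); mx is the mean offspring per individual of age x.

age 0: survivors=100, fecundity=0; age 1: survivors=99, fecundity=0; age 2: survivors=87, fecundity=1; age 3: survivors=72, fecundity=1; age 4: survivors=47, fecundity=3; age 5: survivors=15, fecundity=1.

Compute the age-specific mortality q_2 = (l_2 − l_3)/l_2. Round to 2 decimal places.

0.17

lx = nx/n0 = nx/100: 1, 0.99, 0.87, 0.72, 0.47, 0.15
q_2 = (l_2 − l_3) / l_2 = (0.87 − 0.72) / 0.87
     = 0.15 / 0.87 = 0.172414… → 0.17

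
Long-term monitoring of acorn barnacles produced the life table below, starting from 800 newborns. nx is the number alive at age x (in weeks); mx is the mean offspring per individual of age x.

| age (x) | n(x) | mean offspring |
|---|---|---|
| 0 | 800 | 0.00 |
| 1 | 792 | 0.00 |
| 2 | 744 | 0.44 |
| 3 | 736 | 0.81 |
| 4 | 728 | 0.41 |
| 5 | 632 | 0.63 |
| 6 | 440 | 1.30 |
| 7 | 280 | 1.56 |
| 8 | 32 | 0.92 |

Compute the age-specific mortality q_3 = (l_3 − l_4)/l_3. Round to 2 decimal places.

0.01

lx = nx/n0 = nx/800: 1, 0.99, 0.93, 0.92, 0.91, 0.79, 0.55, 0.35, 0.04
q_3 = (l_3 − l_4) / l_3 = (0.92 − 0.91) / 0.92
     = 0.01 / 0.92 = 0.01087… → 0.01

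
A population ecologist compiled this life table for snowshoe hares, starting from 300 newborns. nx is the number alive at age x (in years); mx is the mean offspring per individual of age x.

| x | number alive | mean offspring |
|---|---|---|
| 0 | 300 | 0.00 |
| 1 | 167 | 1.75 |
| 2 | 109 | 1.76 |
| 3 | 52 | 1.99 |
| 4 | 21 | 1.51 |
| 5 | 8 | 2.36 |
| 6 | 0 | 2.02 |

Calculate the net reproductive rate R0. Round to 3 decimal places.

2.127

lx = nx/n0 = nx/300: 1, 0.55667…, 0.36333…, 0.17333…, 0.07, 0.02667…, 0
lx·mx by age: 0, 0.974167…, 0.639467…, 0.344933…, 0.1057, 0.062933…, 0
R0 = Σ lx·mx = 2.1272… → 2.127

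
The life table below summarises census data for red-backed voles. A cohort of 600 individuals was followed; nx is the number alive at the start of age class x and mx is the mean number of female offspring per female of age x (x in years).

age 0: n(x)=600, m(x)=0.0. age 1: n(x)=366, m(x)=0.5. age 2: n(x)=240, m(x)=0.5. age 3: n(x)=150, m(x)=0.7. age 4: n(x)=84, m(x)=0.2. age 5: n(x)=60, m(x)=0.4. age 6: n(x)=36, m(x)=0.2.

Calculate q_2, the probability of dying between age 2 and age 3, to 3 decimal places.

0.375

lx = nx/n0 = nx/600: 1, 0.61, 0.4, 0.25, 0.14, 0.1, 0.06
q_2 = (l_2 − l_3) / l_2 = (0.4 − 0.25) / 0.4
     = 0.15 / 0.4 = 0.375 → 0.375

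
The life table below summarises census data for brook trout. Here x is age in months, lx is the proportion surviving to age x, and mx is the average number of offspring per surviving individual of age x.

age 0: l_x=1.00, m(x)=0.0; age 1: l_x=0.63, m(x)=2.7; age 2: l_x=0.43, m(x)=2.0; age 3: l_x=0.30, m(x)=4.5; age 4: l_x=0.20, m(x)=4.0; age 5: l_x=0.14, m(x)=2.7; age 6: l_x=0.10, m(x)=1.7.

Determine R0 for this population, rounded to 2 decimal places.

5.26

lx·mx by age: 0, 1.701, 0.86, 1.35, 0.8, 0.378, 0.17
R0 = Σ lx·mx = 5.259 → 5.26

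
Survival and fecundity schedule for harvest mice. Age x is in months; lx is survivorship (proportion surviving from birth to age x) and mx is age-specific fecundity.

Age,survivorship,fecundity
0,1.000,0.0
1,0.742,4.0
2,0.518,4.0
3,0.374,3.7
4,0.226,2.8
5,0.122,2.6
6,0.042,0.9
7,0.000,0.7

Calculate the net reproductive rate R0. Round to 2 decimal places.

7.41

lx·mx by age: 0, 2.968, 2.072, 1.3838, 0.6328, 0.3172, 0.0378, 0
R0 = Σ lx·mx = 7.4116 → 7.41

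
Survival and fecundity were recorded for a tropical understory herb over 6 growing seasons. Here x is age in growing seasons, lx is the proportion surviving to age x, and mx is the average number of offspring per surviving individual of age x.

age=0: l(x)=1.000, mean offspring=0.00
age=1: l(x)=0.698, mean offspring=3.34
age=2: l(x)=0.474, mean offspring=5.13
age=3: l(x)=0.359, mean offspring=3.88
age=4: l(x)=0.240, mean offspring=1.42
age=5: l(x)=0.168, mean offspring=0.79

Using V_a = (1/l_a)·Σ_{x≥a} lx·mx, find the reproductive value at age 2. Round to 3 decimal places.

9.068

lx·mx for x ≥ 2: 2.43162, 1.39292, 0.3408, 0.13272 → sum = 4.29806
V_2 = 4.29806 / l_2 = 4.29806 / 0.474 = 9.067637… → 9.068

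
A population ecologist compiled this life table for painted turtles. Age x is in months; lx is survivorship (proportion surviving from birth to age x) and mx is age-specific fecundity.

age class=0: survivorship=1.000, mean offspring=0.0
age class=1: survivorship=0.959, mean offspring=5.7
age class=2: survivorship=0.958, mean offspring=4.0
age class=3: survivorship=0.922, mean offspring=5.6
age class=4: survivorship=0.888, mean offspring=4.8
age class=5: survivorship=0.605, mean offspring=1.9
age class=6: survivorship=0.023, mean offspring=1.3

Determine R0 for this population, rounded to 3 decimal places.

lx·mx by age: 0, 5.4663, 3.832, 5.1632, 4.2624, 1.1495, 0.0299
R0 = Σ lx·mx = 19.9033 → 19.903

19.903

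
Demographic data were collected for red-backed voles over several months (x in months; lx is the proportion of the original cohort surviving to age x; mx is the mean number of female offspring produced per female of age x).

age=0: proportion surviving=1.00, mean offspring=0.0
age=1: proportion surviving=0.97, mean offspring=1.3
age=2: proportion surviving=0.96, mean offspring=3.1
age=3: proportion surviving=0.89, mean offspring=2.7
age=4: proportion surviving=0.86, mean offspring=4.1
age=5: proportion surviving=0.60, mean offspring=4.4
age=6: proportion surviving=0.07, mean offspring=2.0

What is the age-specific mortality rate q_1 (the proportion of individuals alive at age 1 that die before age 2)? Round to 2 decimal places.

q_1 = (l_1 − l_2) / l_1 = (0.97 − 0.96) / 0.97
     = 0.01 / 0.97 = 0.010309… → 0.01

0.01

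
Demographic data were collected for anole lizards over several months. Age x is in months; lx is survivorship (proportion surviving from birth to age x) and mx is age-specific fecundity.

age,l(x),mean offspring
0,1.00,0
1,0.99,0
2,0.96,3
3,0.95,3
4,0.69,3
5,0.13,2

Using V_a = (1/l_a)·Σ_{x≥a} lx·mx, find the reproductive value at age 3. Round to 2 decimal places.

5.45

lx·mx for x ≥ 3: 2.85, 2.07, 0.26 → sum = 5.18
V_3 = 5.18 / l_3 = 5.18 / 0.95 = 5.452632… → 5.45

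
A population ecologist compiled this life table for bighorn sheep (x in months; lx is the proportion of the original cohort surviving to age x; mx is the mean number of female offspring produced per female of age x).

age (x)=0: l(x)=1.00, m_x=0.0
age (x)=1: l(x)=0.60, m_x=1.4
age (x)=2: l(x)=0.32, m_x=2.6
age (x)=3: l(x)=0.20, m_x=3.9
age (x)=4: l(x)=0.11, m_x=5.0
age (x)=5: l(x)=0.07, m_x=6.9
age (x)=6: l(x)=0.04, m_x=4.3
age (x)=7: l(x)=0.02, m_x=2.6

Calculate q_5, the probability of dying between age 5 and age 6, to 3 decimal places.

q_5 = (l_5 − l_6) / l_5 = (0.07 − 0.04) / 0.07
     = 0.03 / 0.07 = 0.428571… → 0.429

0.429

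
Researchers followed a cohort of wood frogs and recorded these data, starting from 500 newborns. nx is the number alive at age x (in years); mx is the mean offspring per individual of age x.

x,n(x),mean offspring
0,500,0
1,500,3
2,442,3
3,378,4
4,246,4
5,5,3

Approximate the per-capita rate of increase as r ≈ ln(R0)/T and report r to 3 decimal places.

0.995

lx = nx/n0 = nx/500: 1, 1, 0.884, 0.756, 0.492, 0.01
R0 = Σ lx·mx = 0 + 3 + 2.652 + 3.024 + 1.968 + 0.03 = 10.674
Σ x·lx·mx = 25.398; T = 25.398/10.674 = 2.37943…
r ≈ ln(R0)/T = ln(10.674)/2.37943… = 0.99512… → 0.995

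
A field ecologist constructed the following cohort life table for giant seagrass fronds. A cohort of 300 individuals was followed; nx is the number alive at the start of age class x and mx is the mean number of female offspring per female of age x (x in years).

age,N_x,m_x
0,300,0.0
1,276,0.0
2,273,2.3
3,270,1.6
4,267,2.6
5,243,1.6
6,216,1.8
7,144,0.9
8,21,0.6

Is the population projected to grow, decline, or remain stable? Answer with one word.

growing

lx = nx/n0 = nx/300: 1, 0.92, 0.91, 0.9, 0.89, 0.81, 0.72, 0.48, 0.07
R0 = Σ lx·mx = 0 + 0 + 2.093 + 1.44 + 2.314 + 1.296 + 1.296 + 0.432 + 0.042 = 8.913
R0 > 1, so the population is growing.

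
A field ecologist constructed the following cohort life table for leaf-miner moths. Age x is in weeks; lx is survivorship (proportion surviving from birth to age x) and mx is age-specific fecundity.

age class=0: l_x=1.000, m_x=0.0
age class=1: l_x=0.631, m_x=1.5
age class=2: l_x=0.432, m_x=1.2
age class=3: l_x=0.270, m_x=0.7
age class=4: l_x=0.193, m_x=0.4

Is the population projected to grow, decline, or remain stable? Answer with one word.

growing

R0 = Σ lx·mx = 0 + 0.9465 + 0.5184 + 0.189 + 0.0772 = 1.7311
R0 > 1, so the population is growing.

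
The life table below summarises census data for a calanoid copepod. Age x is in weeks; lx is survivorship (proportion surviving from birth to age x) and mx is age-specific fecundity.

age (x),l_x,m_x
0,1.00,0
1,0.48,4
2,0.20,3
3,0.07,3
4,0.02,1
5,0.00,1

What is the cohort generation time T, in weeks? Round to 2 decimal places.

lx·mx: 0, 1.92, 0.6, 0.21, 0.02, 0 → R0 = 2.75
x·lx·mx: 0, 1.92, 1.2, 0.63, 0.08, 0 → Σ = 3.83
T = 3.83 / 2.75 = 1.392727… → 1.39

1.39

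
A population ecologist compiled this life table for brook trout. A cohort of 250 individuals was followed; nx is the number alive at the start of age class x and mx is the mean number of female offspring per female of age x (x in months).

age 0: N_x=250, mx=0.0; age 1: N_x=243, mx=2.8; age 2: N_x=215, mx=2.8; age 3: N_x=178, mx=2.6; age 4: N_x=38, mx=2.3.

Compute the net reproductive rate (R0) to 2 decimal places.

lx = nx/n0 = nx/250: 1, 0.972, 0.86, 0.712, 0.152
lx·mx by age: 0, 2.7216, 2.408, 1.8512, 0.3496
R0 = Σ lx·mx = 7.3304 → 7.33

7.33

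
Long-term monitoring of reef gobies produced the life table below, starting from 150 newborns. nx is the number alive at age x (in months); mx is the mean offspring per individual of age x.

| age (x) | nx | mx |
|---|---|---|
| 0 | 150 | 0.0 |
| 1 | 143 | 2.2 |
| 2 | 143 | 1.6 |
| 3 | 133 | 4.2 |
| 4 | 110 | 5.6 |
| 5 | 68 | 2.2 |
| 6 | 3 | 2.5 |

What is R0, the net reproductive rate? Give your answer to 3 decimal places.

lx = nx/n0 = nx/150: 1, 0.95333…, 0.95333…, 0.88667…, 0.73333…, 0.45333…, 0.02
lx·mx by age: 0, 2.097333…, 1.525333…, 3.724…, 4.106667…, 0.997333…, 0.05
R0 = Σ lx·mx = 12.500667… → 12.501

12.501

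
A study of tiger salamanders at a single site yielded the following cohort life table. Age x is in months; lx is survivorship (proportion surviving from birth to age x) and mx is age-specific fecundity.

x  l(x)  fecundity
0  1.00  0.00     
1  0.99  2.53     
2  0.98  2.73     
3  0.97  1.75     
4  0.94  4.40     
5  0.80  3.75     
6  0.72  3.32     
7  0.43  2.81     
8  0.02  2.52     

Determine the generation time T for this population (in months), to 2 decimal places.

lx·mx: 0, 2.5047, 2.6754, 1.6975, 4.136, 3, 2.3904, 1.2083, 0.0504 → R0 = 17.6627
x·lx·mx: 0, 2.5047, 5.3508, 5.0925, 16.544, 15, 14.3424, 8.4581, 0.4032 → Σ = 67.6957
T = 67.6957 / 17.6627 = 3.832693… → 3.83

3.83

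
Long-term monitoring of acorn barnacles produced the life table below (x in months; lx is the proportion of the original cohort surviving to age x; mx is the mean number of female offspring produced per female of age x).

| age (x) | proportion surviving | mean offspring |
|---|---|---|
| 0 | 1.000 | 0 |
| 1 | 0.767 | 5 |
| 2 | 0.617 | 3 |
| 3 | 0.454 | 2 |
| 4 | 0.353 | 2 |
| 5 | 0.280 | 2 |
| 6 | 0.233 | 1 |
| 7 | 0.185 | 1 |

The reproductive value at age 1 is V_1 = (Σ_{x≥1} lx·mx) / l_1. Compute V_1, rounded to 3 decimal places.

10.793

lx·mx for x ≥ 1: 3.835, 1.851, 0.908, 0.706, 0.56, 0.233, 0.185 → sum = 8.278
V_1 = 8.278 / l_1 = 8.278 / 0.767 = 10.792699… → 10.793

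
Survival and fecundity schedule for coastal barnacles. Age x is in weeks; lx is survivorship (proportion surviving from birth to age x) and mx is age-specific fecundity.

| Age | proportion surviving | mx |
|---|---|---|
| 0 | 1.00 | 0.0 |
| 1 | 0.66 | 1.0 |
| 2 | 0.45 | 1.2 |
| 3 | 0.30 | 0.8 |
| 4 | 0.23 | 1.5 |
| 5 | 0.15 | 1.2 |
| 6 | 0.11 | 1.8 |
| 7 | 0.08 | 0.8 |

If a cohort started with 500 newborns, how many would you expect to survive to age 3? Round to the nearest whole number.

150

Expected survivors = N0 · l_3 = 500 × 0.30 = 150 → 150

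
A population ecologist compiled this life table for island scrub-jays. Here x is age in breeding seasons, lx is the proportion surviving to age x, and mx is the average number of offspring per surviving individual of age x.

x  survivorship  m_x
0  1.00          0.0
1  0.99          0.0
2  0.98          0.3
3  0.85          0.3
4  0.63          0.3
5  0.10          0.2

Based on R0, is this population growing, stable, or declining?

declining

R0 = Σ lx·mx = 0 + 0 + 0.294 + 0.255 + 0.189 + 0.02 = 0.758
R0 < 1, so the population is declining.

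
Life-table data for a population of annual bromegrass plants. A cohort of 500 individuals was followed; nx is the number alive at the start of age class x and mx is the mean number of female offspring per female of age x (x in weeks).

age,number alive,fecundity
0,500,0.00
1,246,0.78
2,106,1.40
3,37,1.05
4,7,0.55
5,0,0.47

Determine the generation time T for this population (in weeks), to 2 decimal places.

lx = nx/n0 = nx/500: 1, 0.492, 0.212, 0.074, 0.014, 0
lx·mx: 0, 0.38376, 0.2968, 0.0777, 0.0077, 0 → R0 = 0.76596
x·lx·mx: 0, 0.38376, 0.5936, 0.2331, 0.0308, 0 → Σ = 1.24126
T = 1.24126 / 0.76596 = 1.620528… → 1.62

1.62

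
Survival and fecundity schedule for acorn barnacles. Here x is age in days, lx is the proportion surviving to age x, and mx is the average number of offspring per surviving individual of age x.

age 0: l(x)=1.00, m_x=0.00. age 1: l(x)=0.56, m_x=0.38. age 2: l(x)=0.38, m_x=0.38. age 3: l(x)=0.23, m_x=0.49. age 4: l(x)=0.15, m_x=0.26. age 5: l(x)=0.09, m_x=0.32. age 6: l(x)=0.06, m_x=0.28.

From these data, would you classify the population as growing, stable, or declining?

declining

R0 = Σ lx·mx = 0 + 0.2128 + 0.1444 + 0.1127 + 0.039 + 0.0288 + 0.0168 = 0.5545
R0 < 1, so the population is declining.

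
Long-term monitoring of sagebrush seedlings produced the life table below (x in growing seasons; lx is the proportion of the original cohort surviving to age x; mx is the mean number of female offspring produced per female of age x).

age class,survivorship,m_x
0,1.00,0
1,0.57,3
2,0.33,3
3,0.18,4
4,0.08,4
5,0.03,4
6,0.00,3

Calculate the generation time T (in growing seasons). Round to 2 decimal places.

lx·mx: 0, 1.71, 0.99, 0.72, 0.32, 0.12, 0 → R0 = 3.86
x·lx·mx: 0, 1.71, 1.98, 2.16, 1.28, 0.6, 0 → Σ = 7.73
T = 7.73 / 3.86 = 2.002591… → 2.00

2.00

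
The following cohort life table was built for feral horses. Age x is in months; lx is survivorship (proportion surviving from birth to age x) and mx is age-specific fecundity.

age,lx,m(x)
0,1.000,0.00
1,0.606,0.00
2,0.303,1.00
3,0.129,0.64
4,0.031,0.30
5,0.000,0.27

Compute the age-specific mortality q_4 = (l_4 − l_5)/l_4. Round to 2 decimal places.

q_4 = (l_4 − l_5) / l_4 = (0.031 − 0) / 0.031
     = 0.031 / 0.031 = 1 → 1.00

1.00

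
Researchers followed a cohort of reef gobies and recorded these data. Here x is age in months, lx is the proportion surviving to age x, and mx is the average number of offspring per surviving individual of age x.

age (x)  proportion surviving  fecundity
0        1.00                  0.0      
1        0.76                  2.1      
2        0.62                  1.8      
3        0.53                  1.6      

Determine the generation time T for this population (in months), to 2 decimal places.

1.79

lx·mx: 0, 1.596, 1.116, 0.848 → R0 = 3.56
x·lx·mx: 0, 1.596, 2.232, 2.544 → Σ = 6.372
T = 6.372 / 3.56 = 1.789888… → 1.79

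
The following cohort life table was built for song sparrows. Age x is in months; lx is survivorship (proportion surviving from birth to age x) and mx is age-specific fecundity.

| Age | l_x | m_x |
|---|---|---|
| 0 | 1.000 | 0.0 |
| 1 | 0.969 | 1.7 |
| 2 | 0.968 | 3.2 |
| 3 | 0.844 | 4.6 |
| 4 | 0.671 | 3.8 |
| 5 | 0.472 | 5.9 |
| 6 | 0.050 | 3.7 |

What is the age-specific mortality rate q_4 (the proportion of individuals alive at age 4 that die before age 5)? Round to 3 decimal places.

q_4 = (l_4 − l_5) / l_4 = (0.671 − 0.472) / 0.671
     = 0.199 / 0.671 = 0.296572… → 0.297

0.297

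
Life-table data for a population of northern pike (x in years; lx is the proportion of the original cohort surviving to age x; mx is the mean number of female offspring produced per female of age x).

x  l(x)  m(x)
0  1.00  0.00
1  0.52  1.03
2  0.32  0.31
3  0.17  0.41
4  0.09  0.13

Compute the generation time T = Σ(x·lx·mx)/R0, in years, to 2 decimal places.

lx·mx: 0, 0.5356, 0.0992, 0.0697, 0.0117 → R0 = 0.7162
x·lx·mx: 0, 0.5356, 0.1984, 0.2091, 0.0468 → Σ = 0.9899
T = 0.9899 / 0.7162 = 1.382156… → 1.38

1.38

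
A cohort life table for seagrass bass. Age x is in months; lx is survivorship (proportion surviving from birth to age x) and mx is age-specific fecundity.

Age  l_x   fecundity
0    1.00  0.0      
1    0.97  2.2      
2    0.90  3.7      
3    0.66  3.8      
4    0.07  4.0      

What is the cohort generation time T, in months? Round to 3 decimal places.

2.113

lx·mx: 0, 2.134, 3.33, 2.508, 0.28 → R0 = 8.252
x·lx·mx: 0, 2.134, 6.66, 7.524, 1.12 → Σ = 17.438
T = 17.438 / 8.252 = 2.113185… → 2.113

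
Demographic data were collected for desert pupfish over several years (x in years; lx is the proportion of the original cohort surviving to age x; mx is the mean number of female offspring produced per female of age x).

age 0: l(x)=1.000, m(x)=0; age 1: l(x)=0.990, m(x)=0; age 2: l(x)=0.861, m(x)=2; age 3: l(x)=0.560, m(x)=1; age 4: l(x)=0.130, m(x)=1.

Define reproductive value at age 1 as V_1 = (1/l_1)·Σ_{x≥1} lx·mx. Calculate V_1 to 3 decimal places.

lx·mx for x ≥ 1: 0, 1.722, 0.56, 0.13 → sum = 2.412
V_1 = 2.412 / l_1 = 2.412 / 0.99 = 2.436364… → 2.436

2.436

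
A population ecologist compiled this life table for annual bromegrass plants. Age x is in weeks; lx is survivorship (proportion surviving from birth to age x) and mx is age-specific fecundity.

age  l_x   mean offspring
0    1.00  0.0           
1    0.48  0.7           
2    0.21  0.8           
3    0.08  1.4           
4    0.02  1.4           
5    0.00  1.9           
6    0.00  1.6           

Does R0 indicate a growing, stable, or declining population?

declining

R0 = Σ lx·mx = 0 + 0.336 + 0.168 + 0.112 + 0.028 + 0 + 0 = 0.644
R0 < 1, so the population is declining.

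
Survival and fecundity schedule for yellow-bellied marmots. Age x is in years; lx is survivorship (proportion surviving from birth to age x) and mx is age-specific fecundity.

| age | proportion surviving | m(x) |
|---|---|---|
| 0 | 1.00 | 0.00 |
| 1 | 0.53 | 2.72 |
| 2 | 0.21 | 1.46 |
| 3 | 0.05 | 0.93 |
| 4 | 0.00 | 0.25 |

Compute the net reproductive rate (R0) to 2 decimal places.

lx·mx by age: 0, 1.4416, 0.3066, 0.0465, 0
R0 = Σ lx·mx = 1.7947 → 1.79

1.79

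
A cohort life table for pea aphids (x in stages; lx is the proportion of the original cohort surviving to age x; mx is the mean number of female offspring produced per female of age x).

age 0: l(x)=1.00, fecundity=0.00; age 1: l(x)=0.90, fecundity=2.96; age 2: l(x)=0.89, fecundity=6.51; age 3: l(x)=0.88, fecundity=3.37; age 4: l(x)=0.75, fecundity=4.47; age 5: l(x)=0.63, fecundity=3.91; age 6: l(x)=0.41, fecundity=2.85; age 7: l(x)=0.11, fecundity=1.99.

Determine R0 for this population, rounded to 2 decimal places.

lx·mx by age: 0, 2.664, 5.7939, 2.9656, 3.3525, 2.4633, 1.1685, 0.2189
R0 = Σ lx·mx = 18.6267 → 18.63

18.63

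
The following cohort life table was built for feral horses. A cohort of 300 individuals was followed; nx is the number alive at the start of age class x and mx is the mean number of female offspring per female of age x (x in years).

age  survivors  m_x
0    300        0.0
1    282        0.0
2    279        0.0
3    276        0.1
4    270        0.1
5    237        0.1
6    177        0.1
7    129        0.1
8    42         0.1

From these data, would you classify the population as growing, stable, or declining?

lx = nx/n0 = nx/300: 1, 0.94, 0.93, 0.92, 0.9, 0.79, 0.59, 0.43, 0.14
R0 = Σ lx·mx = 0 + 0 + 0 + 0.092 + 0.09 + 0.079 + 0.059 + 0.043 + 0.014 = 0.377
R0 < 1, so the population is declining.

declining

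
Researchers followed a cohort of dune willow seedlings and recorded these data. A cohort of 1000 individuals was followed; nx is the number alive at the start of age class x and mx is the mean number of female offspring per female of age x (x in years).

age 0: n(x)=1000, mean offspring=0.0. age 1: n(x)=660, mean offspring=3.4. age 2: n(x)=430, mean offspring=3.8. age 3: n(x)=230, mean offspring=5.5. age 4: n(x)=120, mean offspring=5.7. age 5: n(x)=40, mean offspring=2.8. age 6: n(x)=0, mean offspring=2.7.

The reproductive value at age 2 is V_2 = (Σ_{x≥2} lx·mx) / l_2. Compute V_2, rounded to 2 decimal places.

lx = nx/n0 = nx/1000: 1, 0.66, 0.43, 0.23, 0.12, 0.04, 0
lx·mx for x ≥ 2: 1.634, 1.265, 0.684, 0.112, 0 → sum = 3.695
V_2 = 3.695 / l_2 = 3.695 / 0.43 = 8.593023… → 8.59

8.59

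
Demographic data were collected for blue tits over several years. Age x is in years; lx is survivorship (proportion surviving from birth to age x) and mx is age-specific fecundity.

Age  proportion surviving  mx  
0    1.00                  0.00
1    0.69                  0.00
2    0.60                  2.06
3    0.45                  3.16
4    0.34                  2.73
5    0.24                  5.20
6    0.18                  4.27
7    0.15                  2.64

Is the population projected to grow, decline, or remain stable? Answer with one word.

R0 = Σ lx·mx = 0 + 0 + 1.236 + 1.422 + 0.9282 + 1.248 + 0.7686 + 0.396 = 5.9988
R0 > 1, so the population is growing.

growing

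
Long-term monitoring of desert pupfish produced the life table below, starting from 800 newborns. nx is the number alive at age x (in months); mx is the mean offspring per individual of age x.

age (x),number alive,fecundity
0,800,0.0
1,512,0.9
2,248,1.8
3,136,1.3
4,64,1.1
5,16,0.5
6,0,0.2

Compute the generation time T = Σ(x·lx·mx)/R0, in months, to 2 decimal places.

1.90

lx = nx/n0 = nx/800: 1, 0.64, 0.31, 0.17, 0.08, 0.02, 0
lx·mx: 0, 0.576, 0.558, 0.221, 0.088, 0.01, 0 → R0 = 1.453
x·lx·mx: 0, 0.576, 1.116, 0.663, 0.352, 0.05, 0 → Σ = 2.757
T = 2.757 / 1.453 = 1.897454… → 1.90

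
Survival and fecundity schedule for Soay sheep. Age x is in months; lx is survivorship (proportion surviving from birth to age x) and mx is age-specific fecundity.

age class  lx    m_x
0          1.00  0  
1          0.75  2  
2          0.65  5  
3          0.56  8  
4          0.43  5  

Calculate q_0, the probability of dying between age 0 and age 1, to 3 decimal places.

q_0 = (l_0 − l_1) / l_0 = (1 − 0.75) / 1
     = 0.25 / 1 = 0.25 → 0.250

0.250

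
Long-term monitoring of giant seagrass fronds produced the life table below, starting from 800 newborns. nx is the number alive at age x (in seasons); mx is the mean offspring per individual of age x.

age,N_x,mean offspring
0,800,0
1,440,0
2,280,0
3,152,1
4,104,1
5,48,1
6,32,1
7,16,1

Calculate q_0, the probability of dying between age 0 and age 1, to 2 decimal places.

lx = nx/n0 = nx/800: 1, 0.55, 0.35, 0.19, 0.13, 0.06, 0.04, 0.02
q_0 = (l_0 − l_1) / l_0 = (1 − 0.55) / 1
     = 0.45 / 1 = 0.45 → 0.45

0.45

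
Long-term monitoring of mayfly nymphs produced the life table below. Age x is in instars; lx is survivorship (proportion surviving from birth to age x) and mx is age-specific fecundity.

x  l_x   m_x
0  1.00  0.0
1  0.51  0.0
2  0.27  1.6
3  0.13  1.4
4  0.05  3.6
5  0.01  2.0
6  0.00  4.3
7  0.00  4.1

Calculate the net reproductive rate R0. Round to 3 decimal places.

0.814

lx·mx by age: 0, 0, 0.432, 0.182, 0.18, 0.02, 0, 0
R0 = Σ lx·mx = 0.814 → 0.814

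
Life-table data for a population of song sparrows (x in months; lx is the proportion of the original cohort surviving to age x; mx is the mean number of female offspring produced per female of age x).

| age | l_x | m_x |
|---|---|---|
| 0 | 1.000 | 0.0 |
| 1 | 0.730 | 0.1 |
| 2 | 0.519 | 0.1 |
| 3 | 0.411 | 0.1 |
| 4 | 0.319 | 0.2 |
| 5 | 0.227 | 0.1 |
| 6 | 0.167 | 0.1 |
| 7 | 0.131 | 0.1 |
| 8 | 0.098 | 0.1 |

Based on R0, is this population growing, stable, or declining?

R0 = Σ lx·mx = 0 + 0.073 + 0.0519 + 0.0411 + 0.0638 + 0.0227 + 0.0167 + 0.0131 + 0.0098 = 0.2921
R0 < 1, so the population is declining.

declining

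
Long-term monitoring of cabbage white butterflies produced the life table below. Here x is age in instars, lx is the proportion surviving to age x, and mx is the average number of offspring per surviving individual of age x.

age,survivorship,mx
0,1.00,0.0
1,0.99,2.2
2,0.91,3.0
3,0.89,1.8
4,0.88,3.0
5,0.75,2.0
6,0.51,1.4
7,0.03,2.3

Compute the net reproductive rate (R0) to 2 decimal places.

lx·mx by age: 0, 2.178, 2.73, 1.602, 2.64, 1.5, 0.714, 0.069
R0 = Σ lx·mx = 11.433 → 11.43

11.43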